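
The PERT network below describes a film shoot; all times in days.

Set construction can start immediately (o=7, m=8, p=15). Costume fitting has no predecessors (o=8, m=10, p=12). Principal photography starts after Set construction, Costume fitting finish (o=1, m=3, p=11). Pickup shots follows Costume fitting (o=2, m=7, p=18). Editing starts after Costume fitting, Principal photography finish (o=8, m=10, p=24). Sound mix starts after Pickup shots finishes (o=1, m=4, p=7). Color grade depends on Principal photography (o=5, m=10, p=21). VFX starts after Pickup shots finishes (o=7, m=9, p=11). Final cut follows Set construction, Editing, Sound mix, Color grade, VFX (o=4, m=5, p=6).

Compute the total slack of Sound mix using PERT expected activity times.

5 days

te_Set construction = (7 + 4·8 + 15)/6 = 54/6 = 9
te_Costume fitting = (8 + 4·10 + 12)/6 = 60/6 = 10
te_Principal photography = (1 + 4·3 + 11)/6 = 24/6 = 4
te_Pickup shots = (2 + 4·7 + 18)/6 = 48/6 = 8
te_Editing = (8 + 4·10 + 24)/6 = 72/6 = 12
te_Sound mix = (1 + 4·4 + 7)/6 = 24/6 = 4
te_Color grade = (5 + 4·10 + 21)/6 = 66/6 = 11
te_VFX = (7 + 4·9 + 11)/6 = 54/6 = 9
te_Final cut = (4 + 4·5 + 6)/6 = 30/6 = 5

Forward pass:
ES_Set construction = 0; EF_Set construction = 9
ES_Costume fitting = 0; EF_Costume fitting = 10
ES_Principal photography = max(EF_Set construction=9, EF_Costume fitting=10) = 10; EF_Principal photography = 10+4 = 14
ES_Pickup shots = 10; EF_Pickup shots = 10+8 = 18
ES_Editing = max(EF_Costume fitting=10, EF_Principal photography=14) = 14; EF_Editing = 14+12 = 26
ES_Sound mix = 18; EF_Sound mix = 18+4 = 22
ES_Color grade = 14; EF_Color grade = 14+11 = 25
ES_VFX = 18; EF_VFX = 18+9 = 27
ES_Final cut = max(EF_Set construction=9, EF_Editing=26, EF_Sound mix=22, EF_Color grade=25, EF_VFX=27) = 27; EF_Final cut = 27+5 = 32
Expected project duration μ = 32 days. Critical path: Costume fitting → Pickup shots → VFX → Final cut.

Backward pass:
LF_Final cut = 32; LS_Final cut = 32−5 = 27
LF_VFX = LS_Final cut = 27; LS_VFX = 27−9 = 18
LF_Color grade = LS_Final cut = 27; LS_Color grade = 27−11 = 16
LF_Sound mix = LS_Final cut = 27; LS_Sound mix = 27−4 = 23
LF_Editing = LS_Final cut = 27; LS_Editing = 27−12 = 15
LF_Pickup shots = min(LS_Sound mix=23, LS_VFX=18) = 18; LS_Pickup shots = 18−8 = 10
LF_Principal photography = min(LS_Editing=15, LS_Color grade=16) = 15; LS_Principal photography = 15−4 = 11
LF_Costume fitting = min(LS_Principal photography=11, LS_Pickup shots=10, LS_Editing=15) = 10; LS_Costume fitting = 10−10 = 0
LF_Set construction = min(LS_Principal photography=11, LS_Final cut=27) = 11; LS_Set construction = 11−9 = 2
Slack_Sound mix = LS_Sound mix − ES_Sound mix = 23 − 18 = 5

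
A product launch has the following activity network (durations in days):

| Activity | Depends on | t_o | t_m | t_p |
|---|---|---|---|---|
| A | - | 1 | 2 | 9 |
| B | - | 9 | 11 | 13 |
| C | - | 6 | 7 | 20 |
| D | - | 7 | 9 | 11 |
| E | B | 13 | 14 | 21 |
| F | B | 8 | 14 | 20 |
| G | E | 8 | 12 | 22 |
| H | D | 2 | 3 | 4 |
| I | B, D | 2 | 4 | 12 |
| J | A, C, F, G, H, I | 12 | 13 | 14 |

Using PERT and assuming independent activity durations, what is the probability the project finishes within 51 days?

0.360

te_A = (1 + 4·2 + 9)/6 = 18/6 = 3; σ²_A = ((9−1)/6)² = 1.778
te_B = (9 + 4·11 + 13)/6 = 66/6 = 11; σ²_B = ((13−9)/6)² = 0.444
te_C = (6 + 4·7 + 20)/6 = 54/6 = 9; σ²_C = ((20−6)/6)² = 5.444
te_D = (7 + 4·9 + 11)/6 = 54/6 = 9; σ²_D = ((11−7)/6)² = 0.444
te_E = (13 + 4·14 + 21)/6 = 90/6 = 15; σ²_E = ((21−13)/6)² = 1.778
te_F = (8 + 4·14 + 20)/6 = 84/6 = 14; σ²_F = ((20−8)/6)² = 4.000
te_G = (8 + 4·12 + 22)/6 = 78/6 = 13; σ²_G = ((22−8)/6)² = 5.444
te_H = (2 + 4·3 + 4)/6 = 18/6 = 3; σ²_H = ((4−2)/6)² = 0.111
te_I = (2 + 4·4 + 12)/6 = 30/6 = 5; σ²_I = ((12−2)/6)² = 2.778
te_J = (12 + 4·13 + 14)/6 = 78/6 = 13; σ²_J = ((14−12)/6)² = 0.111

Forward pass:
ES_A = 0; EF_A = 3
ES_B = 0; EF_B = 11
ES_C = 0; EF_C = 9
ES_D = 0; EF_D = 9
ES_E = 11; EF_E = 11+15 = 26
ES_F = 11; EF_F = 11+14 = 25
ES_G = 26; EF_G = 26+13 = 39
ES_H = 9; EF_H = 9+3 = 12
ES_I = max(EF_B=11, EF_D=9) = 11; EF_I = 11+5 = 16
ES_J = max(EF_A=3, EF_C=9, EF_F=25, EF_G=39, EF_H=12, EF_I=16) = 39; EF_J = 39+13 = 52
Expected project duration μ = 52 days. Critical path: B → E → G → J.

Variance along critical path = 0.444 + 1.778 + 5.444 + 0.111 = 7.778; σ = √7.778 = 2.789 days.
Z = (51 − 52) / 2.789 = -0.359
P(T ≤ 51) = Φ(-0.359) ≈ 0.360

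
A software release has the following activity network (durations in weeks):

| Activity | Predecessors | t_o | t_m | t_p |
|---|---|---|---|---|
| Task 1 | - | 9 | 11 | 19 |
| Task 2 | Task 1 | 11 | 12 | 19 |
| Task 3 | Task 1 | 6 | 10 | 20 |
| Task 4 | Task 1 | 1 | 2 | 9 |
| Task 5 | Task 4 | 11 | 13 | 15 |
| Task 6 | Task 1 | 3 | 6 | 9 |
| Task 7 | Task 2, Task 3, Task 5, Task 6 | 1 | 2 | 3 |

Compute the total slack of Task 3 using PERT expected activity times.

te_Task 1 = (9 + 4·11 + 19)/6 = 72/6 = 12
te_Task 2 = (11 + 4·12 + 19)/6 = 78/6 = 13
te_Task 3 = (6 + 4·10 + 20)/6 = 66/6 = 11
te_Task 4 = (1 + 4·2 + 9)/6 = 18/6 = 3
te_Task 5 = (11 + 4·13 + 15)/6 = 78/6 = 13
te_Task 6 = (3 + 4·6 + 9)/6 = 36/6 = 6
te_Task 7 = (1 + 4·2 + 3)/6 = 12/6 = 2

Forward pass:
ES_Task 1 = 0; EF_Task 1 = 12
ES_Task 2 = 12; EF_Task 2 = 12+13 = 25
ES_Task 3 = 12; EF_Task 3 = 12+11 = 23
ES_Task 4 = 12; EF_Task 4 = 12+3 = 15
ES_Task 5 = 15; EF_Task 5 = 15+13 = 28
ES_Task 6 = 12; EF_Task 6 = 12+6 = 18
ES_Task 7 = max(EF_Task 2=25, EF_Task 3=23, EF_Task 5=28, EF_Task 6=18) = 28; EF_Task 7 = 28+2 = 30
Expected project duration μ = 30 weeks. Critical path: Task 1 → Task 4 → Task 5 → Task 7.

Backward pass:
LF_Task 7 = 30; LS_Task 7 = 30−2 = 28
LF_Task 6 = LS_Task 7 = 28; LS_Task 6 = 28−6 = 22
LF_Task 5 = LS_Task 7 = 28; LS_Task 5 = 28−13 = 15
LF_Task 4 = LS_Task 5 = 15; LS_Task 4 = 15−3 = 12
LF_Task 3 = LS_Task 7 = 28; LS_Task 3 = 28−11 = 17
LF_Task 2 = LS_Task 7 = 28; LS_Task 2 = 28−13 = 15
LF_Task 1 = min(LS_Task 2=15, LS_Task 3=17, LS_Task 4=12, LS_Task 6=22) = 12; LS_Task 1 = 12−12 = 0
Slack_Task 3 = LS_Task 3 − ES_Task 3 = 17 − 12 = 5

5 weeks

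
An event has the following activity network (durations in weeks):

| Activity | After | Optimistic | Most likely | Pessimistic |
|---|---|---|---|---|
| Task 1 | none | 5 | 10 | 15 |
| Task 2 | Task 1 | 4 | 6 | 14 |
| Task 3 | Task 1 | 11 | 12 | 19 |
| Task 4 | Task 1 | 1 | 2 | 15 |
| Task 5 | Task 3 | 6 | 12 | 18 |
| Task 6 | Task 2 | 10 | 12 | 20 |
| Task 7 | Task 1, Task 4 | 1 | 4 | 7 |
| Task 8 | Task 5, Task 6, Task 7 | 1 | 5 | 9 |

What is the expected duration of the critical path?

te_Task 1 = (5 + 4·10 + 15)/6 = 60/6 = 10
te_Task 2 = (4 + 4·6 + 14)/6 = 42/6 = 7
te_Task 3 = (11 + 4·12 + 19)/6 = 78/6 = 13
te_Task 4 = (1 + 4·2 + 15)/6 = 24/6 = 4
te_Task 5 = (6 + 4·12 + 18)/6 = 72/6 = 12
te_Task 6 = (10 + 4·12 + 20)/6 = 78/6 = 13
te_Task 7 = (1 + 4·4 + 7)/6 = 24/6 = 4
te_Task 8 = (1 + 4·5 + 9)/6 = 30/6 = 5

Forward pass:
ES_Task 1 = 0; EF_Task 1 = 10
ES_Task 2 = 10; EF_Task 2 = 10+7 = 17
ES_Task 3 = 10; EF_Task 3 = 10+13 = 23
ES_Task 4 = 10; EF_Task 4 = 10+4 = 14
ES_Task 5 = 23; EF_Task 5 = 23+12 = 35
ES_Task 6 = 17; EF_Task 6 = 17+13 = 30
ES_Task 7 = max(EF_Task 1=10, EF_Task 4=14) = 14; EF_Task 7 = 14+4 = 18
ES_Task 8 = max(EF_Task 5=35, EF_Task 6=30, EF_Task 7=18) = 35; EF_Task 8 = 35+5 = 40
Expected project duration μ = 40 weeks. Critical path: Task 1 → Task 3 → Task 5 → Task 8.

40 weeks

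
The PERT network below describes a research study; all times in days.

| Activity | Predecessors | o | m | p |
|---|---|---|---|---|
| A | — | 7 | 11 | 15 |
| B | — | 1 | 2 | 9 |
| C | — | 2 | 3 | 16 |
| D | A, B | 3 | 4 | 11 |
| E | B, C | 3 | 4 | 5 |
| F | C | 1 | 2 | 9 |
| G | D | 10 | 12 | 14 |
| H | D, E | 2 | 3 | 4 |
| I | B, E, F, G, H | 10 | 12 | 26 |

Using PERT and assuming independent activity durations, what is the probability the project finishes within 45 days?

te_A = (7 + 4·11 + 15)/6 = 66/6 = 11; σ²_A = ((15−7)/6)² = 1.778
te_B = (1 + 4·2 + 9)/6 = 18/6 = 3; σ²_B = ((9−1)/6)² = 1.778
te_C = (2 + 4·3 + 16)/6 = 30/6 = 5; σ²_C = ((16−2)/6)² = 5.444
te_D = (3 + 4·4 + 11)/6 = 30/6 = 5; σ²_D = ((11−3)/6)² = 1.778
te_E = (3 + 4·4 + 5)/6 = 24/6 = 4; σ²_E = ((5−3)/6)² = 0.111
te_F = (1 + 4·2 + 9)/6 = 18/6 = 3; σ²_F = ((9−1)/6)² = 1.778
te_G = (10 + 4·12 + 14)/6 = 72/6 = 12; σ²_G = ((14−10)/6)² = 0.444
te_H = (2 + 4·3 + 4)/6 = 18/6 = 3; σ²_H = ((4−2)/6)² = 0.111
te_I = (10 + 4·12 + 26)/6 = 84/6 = 14; σ²_I = ((26−10)/6)² = 7.111

Forward pass:
ES_A = 0; EF_A = 11
ES_B = 0; EF_B = 3
ES_C = 0; EF_C = 5
ES_D = max(EF_A=11, EF_B=3) = 11; EF_D = 11+5 = 16
ES_E = max(EF_B=3, EF_C=5) = 5; EF_E = 5+4 = 9
ES_F = 5; EF_F = 5+3 = 8
ES_G = 16; EF_G = 16+12 = 28
ES_H = max(EF_D=16, EF_E=9) = 16; EF_H = 16+3 = 19
ES_I = max(EF_B=3, EF_E=9, EF_F=8, EF_G=28, EF_H=19) = 28; EF_I = 28+14 = 42
Expected project duration μ = 42 days. Critical path: A → D → G → I.

Variance along critical path = 1.778 + 1.778 + 0.444 + 7.111 = 11.111; σ = √11.111 = 3.333 days.
Z = (45 − 42) / 3.333 = 0.900
P(T ≤ 45) = Φ(0.900) ≈ 0.816

0.816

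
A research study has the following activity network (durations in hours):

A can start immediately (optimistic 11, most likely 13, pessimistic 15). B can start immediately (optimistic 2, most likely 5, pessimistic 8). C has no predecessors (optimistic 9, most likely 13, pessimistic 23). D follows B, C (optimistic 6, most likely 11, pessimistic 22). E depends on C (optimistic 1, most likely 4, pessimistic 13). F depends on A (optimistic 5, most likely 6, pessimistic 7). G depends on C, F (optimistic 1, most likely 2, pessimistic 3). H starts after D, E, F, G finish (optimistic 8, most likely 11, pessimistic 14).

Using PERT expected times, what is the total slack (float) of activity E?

te_A = (11 + 4·13 + 15)/6 = 78/6 = 13
te_B = (2 + 4·5 + 8)/6 = 30/6 = 5
te_C = (9 + 4·13 + 23)/6 = 84/6 = 14
te_D = (6 + 4·11 + 22)/6 = 72/6 = 12
te_E = (1 + 4·4 + 13)/6 = 30/6 = 5
te_F = (5 + 4·6 + 7)/6 = 36/6 = 6
te_G = (1 + 4·2 + 3)/6 = 12/6 = 2
te_H = (8 + 4·11 + 14)/6 = 66/6 = 11

Forward pass:
ES_A = 0; EF_A = 13
ES_B = 0; EF_B = 5
ES_C = 0; EF_C = 14
ES_D = max(EF_B=5, EF_C=14) = 14; EF_D = 14+12 = 26
ES_E = 14; EF_E = 14+5 = 19
ES_F = 13; EF_F = 13+6 = 19
ES_G = max(EF_C=14, EF_F=19) = 19; EF_G = 19+2 = 21
ES_H = max(EF_D=26, EF_E=19, EF_F=19, EF_G=21) = 26; EF_H = 26+11 = 37
Expected project duration μ = 37 hours. Critical path: C → D → H.

Backward pass:
LF_H = 37; LS_H = 37−11 = 26
LF_G = LS_H = 26; LS_G = 26−2 = 24
LF_F = min(LS_G=24, LS_H=26) = 24; LS_F = 24−6 = 18
LF_E = LS_H = 26; LS_E = 26−5 = 21
LF_D = LS_H = 26; LS_D = 26−12 = 14
LF_C = min(LS_D=14, LS_E=21, LS_G=24) = 14; LS_C = 14−14 = 0
LF_B = LS_D = 14; LS_B = 14−5 = 9
LF_A = LS_F = 18; LS_A = 18−13 = 5
Slack_E = LS_E − ES_E = 21 − 14 = 7

7 hours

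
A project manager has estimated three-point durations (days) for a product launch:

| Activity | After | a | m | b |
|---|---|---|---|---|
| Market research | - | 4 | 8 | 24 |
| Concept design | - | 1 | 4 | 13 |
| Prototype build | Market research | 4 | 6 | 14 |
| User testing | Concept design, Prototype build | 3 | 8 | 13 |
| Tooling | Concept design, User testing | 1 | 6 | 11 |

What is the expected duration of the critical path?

te_Market research = (4 + 4·8 + 24)/6 = 60/6 = 10
te_Concept design = (1 + 4·4 + 13)/6 = 30/6 = 5
te_Prototype build = (4 + 4·6 + 14)/6 = 42/6 = 7
te_User testing = (3 + 4·8 + 13)/6 = 48/6 = 8
te_Tooling = (1 + 4·6 + 11)/6 = 36/6 = 6

Forward pass:
ES_Market research = 0; EF_Market research = 10
ES_Concept design = 0; EF_Concept design = 5
ES_Prototype build = 10; EF_Prototype build = 10+7 = 17
ES_User testing = max(EF_Concept design=5, EF_Prototype build=17) = 17; EF_User testing = 17+8 = 25
ES_Tooling = max(EF_Concept design=5, EF_User testing=25) = 25; EF_Tooling = 25+6 = 31
Expected project duration μ = 31 days. Critical path: Market research → Prototype build → User testing → Tooling.

31 days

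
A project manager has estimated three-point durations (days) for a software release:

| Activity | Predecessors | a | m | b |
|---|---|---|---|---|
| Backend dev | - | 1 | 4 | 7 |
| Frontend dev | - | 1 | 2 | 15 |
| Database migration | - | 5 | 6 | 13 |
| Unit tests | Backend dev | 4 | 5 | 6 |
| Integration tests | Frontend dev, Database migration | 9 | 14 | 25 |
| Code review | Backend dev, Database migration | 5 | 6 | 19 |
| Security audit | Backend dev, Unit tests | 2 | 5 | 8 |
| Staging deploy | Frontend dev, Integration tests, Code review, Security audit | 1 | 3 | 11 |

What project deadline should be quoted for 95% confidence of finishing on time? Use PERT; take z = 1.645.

31.6 days

te_Backend dev = (1 + 4·4 + 7)/6 = 24/6 = 4; σ²_Backend dev = ((7−1)/6)² = 1.000
te_Frontend dev = (1 + 4·2 + 15)/6 = 24/6 = 4; σ²_Frontend dev = ((15−1)/6)² = 5.444
te_Database migration = (5 + 4·6 + 13)/6 = 42/6 = 7; σ²_Database migration = ((13−5)/6)² = 1.778
te_Unit tests = (4 + 4·5 + 6)/6 = 30/6 = 5; σ²_Unit tests = ((6−4)/6)² = 0.111
te_Integration tests = (9 + 4·14 + 25)/6 = 90/6 = 15; σ²_Integration tests = ((25−9)/6)² = 7.111
te_Code review = (5 + 4·6 + 19)/6 = 48/6 = 8; σ²_Code review = ((19−5)/6)² = 5.444
te_Security audit = (2 + 4·5 + 8)/6 = 30/6 = 5; σ²_Security audit = ((8−2)/6)² = 1.000
te_Staging deploy = (1 + 4·3 + 11)/6 = 24/6 = 4; σ²_Staging deploy = ((11−1)/6)² = 2.778

Forward pass:
ES_Backend dev = 0; EF_Backend dev = 4
ES_Frontend dev = 0; EF_Frontend dev = 4
ES_Database migration = 0; EF_Database migration = 7
ES_Unit tests = 4; EF_Unit tests = 4+5 = 9
ES_Integration tests = max(EF_Frontend dev=4, EF_Database migration=7) = 7; EF_Integration tests = 7+15 = 22
ES_Code review = max(EF_Backend dev=4, EF_Database migration=7) = 7; EF_Code review = 7+8 = 15
ES_Security audit = max(EF_Backend dev=4, EF_Unit tests=9) = 9; EF_Security audit = 9+5 = 14
ES_Staging deploy = max(EF_Frontend dev=4, EF_Integration tests=22, EF_Code review=15, EF_Security audit=14) = 22; EF_Staging deploy = 22+4 = 26
Expected project duration μ = 26 days. Critical path: Database migration → Integration tests → Staging deploy.

Variance along critical path = 1.778 + 7.111 + 2.778 = 11.667; σ = 3.416 days.
D = μ + z·σ = 26 + 1.645·3.416 = 31.6 days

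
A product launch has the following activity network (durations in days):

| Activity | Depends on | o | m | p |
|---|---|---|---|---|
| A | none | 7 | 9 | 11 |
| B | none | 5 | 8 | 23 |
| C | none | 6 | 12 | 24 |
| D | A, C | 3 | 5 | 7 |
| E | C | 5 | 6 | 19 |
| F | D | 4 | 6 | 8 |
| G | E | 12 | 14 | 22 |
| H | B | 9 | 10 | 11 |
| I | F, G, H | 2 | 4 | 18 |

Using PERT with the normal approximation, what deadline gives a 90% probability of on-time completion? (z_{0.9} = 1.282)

te_A = (7 + 4·9 + 11)/6 = 54/6 = 9; σ²_A = ((11−7)/6)² = 0.444
te_B = (5 + 4·8 + 23)/6 = 60/6 = 10; σ²_B = ((23−5)/6)² = 9.000
te_C = (6 + 4·12 + 24)/6 = 78/6 = 13; σ²_C = ((24−6)/6)² = 9.000
te_D = (3 + 4·5 + 7)/6 = 30/6 = 5; σ²_D = ((7−3)/6)² = 0.444
te_E = (5 + 4·6 + 19)/6 = 48/6 = 8; σ²_E = ((19−5)/6)² = 5.444
te_F = (4 + 4·6 + 8)/6 = 36/6 = 6; σ²_F = ((8−4)/6)² = 0.444
te_G = (12 + 4·14 + 22)/6 = 90/6 = 15; σ²_G = ((22−12)/6)² = 2.778
te_H = (9 + 4·10 + 11)/6 = 60/6 = 10; σ²_H = ((11−9)/6)² = 0.111
te_I = (2 + 4·4 + 18)/6 = 36/6 = 6; σ²_I = ((18−2)/6)² = 7.111

Forward pass:
ES_A = 0; EF_A = 9
ES_B = 0; EF_B = 10
ES_C = 0; EF_C = 13
ES_D = max(EF_A=9, EF_C=13) = 13; EF_D = 13+5 = 18
ES_E = 13; EF_E = 13+8 = 21
ES_F = 18; EF_F = 18+6 = 24
ES_G = 21; EF_G = 21+15 = 36
ES_H = 10; EF_H = 10+10 = 20
ES_I = max(EF_F=24, EF_G=36, EF_H=20) = 36; EF_I = 36+6 = 42
Expected project duration μ = 42 days. Critical path: C → E → G → I.

Variance along critical path = 9.000 + 5.444 + 2.778 + 7.111 = 24.333; σ = 4.933 days.
D = μ + z·σ = 42 + 1.282·4.933 = 48.3 days

48.3 days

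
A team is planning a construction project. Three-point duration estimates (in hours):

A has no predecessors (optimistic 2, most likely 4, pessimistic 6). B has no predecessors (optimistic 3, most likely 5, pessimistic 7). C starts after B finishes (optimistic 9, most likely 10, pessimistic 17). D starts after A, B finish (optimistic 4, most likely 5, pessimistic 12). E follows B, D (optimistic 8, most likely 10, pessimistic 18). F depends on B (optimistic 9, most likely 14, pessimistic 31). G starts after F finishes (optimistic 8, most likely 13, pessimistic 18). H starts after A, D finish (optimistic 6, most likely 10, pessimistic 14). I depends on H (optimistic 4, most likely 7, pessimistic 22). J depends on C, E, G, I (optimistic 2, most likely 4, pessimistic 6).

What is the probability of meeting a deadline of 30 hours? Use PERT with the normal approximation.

te_A = (2 + 4·4 + 6)/6 = 24/6 = 4; σ²_A = ((6−2)/6)² = 0.444
te_B = (3 + 4·5 + 7)/6 = 30/6 = 5; σ²_B = ((7−3)/6)² = 0.444
te_C = (9 + 4·10 + 17)/6 = 66/6 = 11; σ²_C = ((17−9)/6)² = 1.778
te_D = (4 + 4·5 + 12)/6 = 36/6 = 6; σ²_D = ((12−4)/6)² = 1.778
te_E = (8 + 4·10 + 18)/6 = 66/6 = 11; σ²_E = ((18−8)/6)² = 2.778
te_F = (9 + 4·14 + 31)/6 = 96/6 = 16; σ²_F = ((31−9)/6)² = 13.444
te_G = (8 + 4·13 + 18)/6 = 78/6 = 13; σ²_G = ((18−8)/6)² = 2.778
te_H = (6 + 4·10 + 14)/6 = 60/6 = 10; σ²_H = ((14−6)/6)² = 1.778
te_I = (4 + 4·7 + 22)/6 = 54/6 = 9; σ²_I = ((22−4)/6)² = 9.000
te_J = (2 + 4·4 + 6)/6 = 24/6 = 4; σ²_J = ((6−2)/6)² = 0.444

Forward pass:
ES_A = 0; EF_A = 4
ES_B = 0; EF_B = 5
ES_C = 5; EF_C = 5+11 = 16
ES_D = max(EF_A=4, EF_B=5) = 5; EF_D = 5+6 = 11
ES_E = max(EF_B=5, EF_D=11) = 11; EF_E = 11+11 = 22
ES_F = 5; EF_F = 5+16 = 21
ES_G = 21; EF_G = 21+13 = 34
ES_H = max(EF_A=4, EF_D=11) = 11; EF_H = 11+10 = 21
ES_I = 21; EF_I = 21+9 = 30
ES_J = max(EF_C=16, EF_E=22, EF_G=34, EF_I=30) = 34; EF_J = 34+4 = 38
Expected project duration μ = 38 hours. Critical path: B → F → G → J.

Variance along critical path = 0.444 + 13.444 + 2.778 + 0.444 = 17.111; σ = √17.111 = 4.137 hours.
Z = (30 − 38) / 4.137 = -1.934
P(T ≤ 30) = Φ(-1.934) ≈ 0.027

0.027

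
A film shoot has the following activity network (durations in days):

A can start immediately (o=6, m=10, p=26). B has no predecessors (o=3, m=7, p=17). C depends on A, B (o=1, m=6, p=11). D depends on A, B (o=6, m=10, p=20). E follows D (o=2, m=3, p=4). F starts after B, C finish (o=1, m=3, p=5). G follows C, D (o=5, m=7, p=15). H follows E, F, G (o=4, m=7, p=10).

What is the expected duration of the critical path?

38 days

te_A = (6 + 4·10 + 26)/6 = 72/6 = 12
te_B = (3 + 4·7 + 17)/6 = 48/6 = 8
te_C = (1 + 4·6 + 11)/6 = 36/6 = 6
te_D = (6 + 4·10 + 20)/6 = 66/6 = 11
te_E = (2 + 4·3 + 4)/6 = 18/6 = 3
te_F = (1 + 4·3 + 5)/6 = 18/6 = 3
te_G = (5 + 4·7 + 15)/6 = 48/6 = 8
te_H = (4 + 4·7 + 10)/6 = 42/6 = 7

Forward pass:
ES_A = 0; EF_A = 12
ES_B = 0; EF_B = 8
ES_C = max(EF_A=12, EF_B=8) = 12; EF_C = 12+6 = 18
ES_D = max(EF_A=12, EF_B=8) = 12; EF_D = 12+11 = 23
ES_E = 23; EF_E = 23+3 = 26
ES_F = max(EF_B=8, EF_C=18) = 18; EF_F = 18+3 = 21
ES_G = max(EF_C=18, EF_D=23) = 23; EF_G = 23+8 = 31
ES_H = max(EF_E=26, EF_F=21, EF_G=31) = 31; EF_H = 31+7 = 38
Expected project duration μ = 38 days. Critical path: A → D → G → H.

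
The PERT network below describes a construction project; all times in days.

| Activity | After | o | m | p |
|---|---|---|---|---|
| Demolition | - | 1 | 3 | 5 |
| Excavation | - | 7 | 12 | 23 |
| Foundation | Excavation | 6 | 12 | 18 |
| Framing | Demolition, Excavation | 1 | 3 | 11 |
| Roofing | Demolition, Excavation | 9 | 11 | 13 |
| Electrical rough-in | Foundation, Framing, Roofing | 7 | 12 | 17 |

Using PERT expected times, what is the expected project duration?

te_Demolition = (1 + 4·3 + 5)/6 = 18/6 = 3
te_Excavation = (7 + 4·12 + 23)/6 = 78/6 = 13
te_Foundation = (6 + 4·12 + 18)/6 = 72/6 = 12
te_Framing = (1 + 4·3 + 11)/6 = 24/6 = 4
te_Roofing = (9 + 4·11 + 13)/6 = 66/6 = 11
te_Electrical rough-in = (7 + 4·12 + 17)/6 = 72/6 = 12

Forward pass:
ES_Demolition = 0; EF_Demolition = 3
ES_Excavation = 0; EF_Excavation = 13
ES_Foundation = 13; EF_Foundation = 13+12 = 25
ES_Framing = max(EF_Demolition=3, EF_Excavation=13) = 13; EF_Framing = 13+4 = 17
ES_Roofing = max(EF_Demolition=3, EF_Excavation=13) = 13; EF_Roofing = 13+11 = 24
ES_Electrical rough-in = max(EF_Foundation=25, EF_Framing=17, EF_Roofing=24) = 25; EF_Electrical rough-in = 25+12 = 37
Expected project duration μ = 37 days. Critical path: Excavation → Foundation → Electrical rough-in.

37 days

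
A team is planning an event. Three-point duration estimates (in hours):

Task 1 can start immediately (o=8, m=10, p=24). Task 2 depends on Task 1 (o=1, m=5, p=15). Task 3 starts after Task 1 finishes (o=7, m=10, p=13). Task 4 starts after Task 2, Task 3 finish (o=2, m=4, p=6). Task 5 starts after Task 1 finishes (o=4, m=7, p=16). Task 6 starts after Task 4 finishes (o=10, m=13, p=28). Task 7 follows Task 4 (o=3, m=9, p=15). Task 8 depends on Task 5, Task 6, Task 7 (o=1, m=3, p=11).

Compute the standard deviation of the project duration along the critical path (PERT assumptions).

4.51 hours

te_Task 1 = (8 + 4·10 + 24)/6 = 72/6 = 12; σ²_Task 1 = ((24−8)/6)² = 7.111
te_Task 2 = (1 + 4·5 + 15)/6 = 36/6 = 6; σ²_Task 2 = ((15−1)/6)² = 5.444
te_Task 3 = (7 + 4·10 + 13)/6 = 60/6 = 10; σ²_Task 3 = ((13−7)/6)² = 1.000
te_Task 4 = (2 + 4·4 + 6)/6 = 24/6 = 4; σ²_Task 4 = ((6−2)/6)² = 0.444
te_Task 5 = (4 + 4·7 + 16)/6 = 48/6 = 8; σ²_Task 5 = ((16−4)/6)² = 4.000
te_Task 6 = (10 + 4·13 + 28)/6 = 90/6 = 15; σ²_Task 6 = ((28−10)/6)² = 9.000
te_Task 7 = (3 + 4·9 + 15)/6 = 54/6 = 9; σ²_Task 7 = ((15−3)/6)² = 4.000
te_Task 8 = (1 + 4·3 + 11)/6 = 24/6 = 4; σ²_Task 8 = ((11−1)/6)² = 2.778

Forward pass:
ES_Task 1 = 0; EF_Task 1 = 12
ES_Task 2 = 12; EF_Task 2 = 12+6 = 18
ES_Task 3 = 12; EF_Task 3 = 12+10 = 22
ES_Task 4 = max(EF_Task 2=18, EF_Task 3=22) = 22; EF_Task 4 = 22+4 = 26
ES_Task 5 = 12; EF_Task 5 = 12+8 = 20
ES_Task 6 = 26; EF_Task 6 = 26+15 = 41
ES_Task 7 = 26; EF_Task 7 = 26+9 = 35
ES_Task 8 = max(EF_Task 5=20, EF_Task 6=41, EF_Task 7=35) = 41; EF_Task 8 = 41+4 = 45
Expected project duration μ = 45 hours. Critical path: Task 1 → Task 3 → Task 4 → Task 6 → Task 8.

Variance along critical path = 7.111 + 1.000 + 0.444 + 9.000 + 2.778 = 20.333
σ = √20.333 = 4.509 hours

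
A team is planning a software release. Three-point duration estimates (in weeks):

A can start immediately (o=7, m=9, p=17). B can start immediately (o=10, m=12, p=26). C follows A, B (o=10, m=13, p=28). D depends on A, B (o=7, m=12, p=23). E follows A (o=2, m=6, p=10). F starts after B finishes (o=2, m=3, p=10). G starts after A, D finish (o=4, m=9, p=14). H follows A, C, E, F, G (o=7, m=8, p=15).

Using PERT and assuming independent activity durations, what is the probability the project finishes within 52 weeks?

te_A = (7 + 4·9 + 17)/6 = 60/6 = 10; σ²_A = ((17−7)/6)² = 2.778
te_B = (10 + 4·12 + 26)/6 = 84/6 = 14; σ²_B = ((26−10)/6)² = 7.111
te_C = (10 + 4·13 + 28)/6 = 90/6 = 15; σ²_C = ((28−10)/6)² = 9.000
te_D = (7 + 4·12 + 23)/6 = 78/6 = 13; σ²_D = ((23−7)/6)² = 7.111
te_E = (2 + 4·6 + 10)/6 = 36/6 = 6; σ²_E = ((10−2)/6)² = 1.778
te_F = (2 + 4·3 + 10)/6 = 24/6 = 4; σ²_F = ((10−2)/6)² = 1.778
te_G = (4 + 4·9 + 14)/6 = 54/6 = 9; σ²_G = ((14−4)/6)² = 2.778
te_H = (7 + 4·8 + 15)/6 = 54/6 = 9; σ²_H = ((15−7)/6)² = 1.778

Forward pass:
ES_A = 0; EF_A = 10
ES_B = 0; EF_B = 14
ES_C = max(EF_A=10, EF_B=14) = 14; EF_C = 14+15 = 29
ES_D = max(EF_A=10, EF_B=14) = 14; EF_D = 14+13 = 27
ES_E = 10; EF_E = 10+6 = 16
ES_F = 14; EF_F = 14+4 = 18
ES_G = max(EF_A=10, EF_D=27) = 27; EF_G = 27+9 = 36
ES_H = max(EF_A=10, EF_C=29, EF_E=16, EF_F=18, EF_G=36) = 36; EF_H = 36+9 = 45
Expected project duration μ = 45 weeks. Critical path: B → D → G → H.

Variance along critical path = 7.111 + 7.111 + 2.778 + 1.778 = 18.778; σ = √18.778 = 4.333 weeks.
Z = (52 − 45) / 4.333 = 1.615
P(T ≤ 52) = Φ(1.615) ≈ 0.947

0.947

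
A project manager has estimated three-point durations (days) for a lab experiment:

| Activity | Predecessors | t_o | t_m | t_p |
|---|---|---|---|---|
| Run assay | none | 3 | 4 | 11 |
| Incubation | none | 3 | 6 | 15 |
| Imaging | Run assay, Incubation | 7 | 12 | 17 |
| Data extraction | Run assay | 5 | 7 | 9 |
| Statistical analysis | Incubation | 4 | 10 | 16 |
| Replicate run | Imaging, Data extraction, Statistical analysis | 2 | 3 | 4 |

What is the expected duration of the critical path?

te_Run assay = (3 + 4·4 + 11)/6 = 30/6 = 5
te_Incubation = (3 + 4·6 + 15)/6 = 42/6 = 7
te_Imaging = (7 + 4·12 + 17)/6 = 72/6 = 12
te_Data extraction = (5 + 4·7 + 9)/6 = 42/6 = 7
te_Statistical analysis = (4 + 4·10 + 16)/6 = 60/6 = 10
te_Replicate run = (2 + 4·3 + 4)/6 = 18/6 = 3

Forward pass:
ES_Run assay = 0; EF_Run assay = 5
ES_Incubation = 0; EF_Incubation = 7
ES_Imaging = max(EF_Run assay=5, EF_Incubation=7) = 7; EF_Imaging = 7+12 = 19
ES_Data extraction = 5; EF_Data extraction = 5+7 = 12
ES_Statistical analysis = 7; EF_Statistical analysis = 7+10 = 17
ES_Replicate run = max(EF_Imaging=19, EF_Data extraction=12, EF_Statistical analysis=17) = 19; EF_Replicate run = 19+3 = 22
Expected project duration μ = 22 days. Critical path: Incubation → Imaging → Replicate run.

22 days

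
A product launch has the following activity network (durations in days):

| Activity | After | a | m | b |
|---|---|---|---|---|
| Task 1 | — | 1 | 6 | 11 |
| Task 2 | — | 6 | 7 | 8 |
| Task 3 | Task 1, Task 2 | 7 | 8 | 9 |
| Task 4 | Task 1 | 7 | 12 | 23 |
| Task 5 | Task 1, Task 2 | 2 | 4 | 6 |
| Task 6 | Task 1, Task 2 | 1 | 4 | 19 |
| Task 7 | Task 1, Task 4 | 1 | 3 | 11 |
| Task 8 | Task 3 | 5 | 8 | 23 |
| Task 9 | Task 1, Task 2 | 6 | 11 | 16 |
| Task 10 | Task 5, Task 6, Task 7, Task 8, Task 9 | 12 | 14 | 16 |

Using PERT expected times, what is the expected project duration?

te_Task 1 = (1 + 4·6 + 11)/6 = 36/6 = 6
te_Task 2 = (6 + 4·7 + 8)/6 = 42/6 = 7
te_Task 3 = (7 + 4·8 + 9)/6 = 48/6 = 8
te_Task 4 = (7 + 4·12 + 23)/6 = 78/6 = 13
te_Task 5 = (2 + 4·4 + 6)/6 = 24/6 = 4
te_Task 6 = (1 + 4·4 + 19)/6 = 36/6 = 6
te_Task 7 = (1 + 4·3 + 11)/6 = 24/6 = 4
te_Task 8 = (5 + 4·8 + 23)/6 = 60/6 = 10
te_Task 9 = (6 + 4·11 + 16)/6 = 66/6 = 11
te_Task 10 = (12 + 4·14 + 16)/6 = 84/6 = 14

Forward pass:
ES_Task 1 = 0; EF_Task 1 = 6
ES_Task 2 = 0; EF_Task 2 = 7
ES_Task 3 = max(EF_Task 1=6, EF_Task 2=7) = 7; EF_Task 3 = 7+8 = 15
ES_Task 4 = 6; EF_Task 4 = 6+13 = 19
ES_Task 5 = max(EF_Task 1=6, EF_Task 2=7) = 7; EF_Task 5 = 7+4 = 11
ES_Task 6 = max(EF_Task 1=6, EF_Task 2=7) = 7; EF_Task 6 = 7+6 = 13
ES_Task 7 = max(EF_Task 1=6, EF_Task 4=19) = 19; EF_Task 7 = 19+4 = 23
ES_Task 8 = 15; EF_Task 8 = 15+10 = 25
ES_Task 9 = max(EF_Task 1=6, EF_Task 2=7) = 7; EF_Task 9 = 7+11 = 18
ES_Task 10 = max(EF_Task 5=11, EF_Task 6=13, EF_Task 7=23, EF_Task 8=25, EF_Task 9=18) = 25; EF_Task 10 = 25+14 = 39
Expected project duration μ = 39 days. Critical path: Task 2 → Task 3 → Task 8 → Task 10.

39 days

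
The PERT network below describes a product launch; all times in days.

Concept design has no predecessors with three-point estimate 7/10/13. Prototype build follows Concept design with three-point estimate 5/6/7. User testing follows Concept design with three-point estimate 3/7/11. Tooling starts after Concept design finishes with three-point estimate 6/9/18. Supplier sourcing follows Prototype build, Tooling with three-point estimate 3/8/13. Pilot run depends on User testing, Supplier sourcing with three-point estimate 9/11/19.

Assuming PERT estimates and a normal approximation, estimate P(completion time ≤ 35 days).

te_Concept design = (7 + 4·10 + 13)/6 = 60/6 = 10; σ²_Concept design = ((13−7)/6)² = 1.000
te_Prototype build = (5 + 4·6 + 7)/6 = 36/6 = 6; σ²_Prototype build = ((7−5)/6)² = 0.111
te_User testing = (3 + 4·7 + 11)/6 = 42/6 = 7; σ²_User testing = ((11−3)/6)² = 1.778
te_Tooling = (6 + 4·9 + 18)/6 = 60/6 = 10; σ²_Tooling = ((18−6)/6)² = 4.000
te_Supplier sourcing = (3 + 4·8 + 13)/6 = 48/6 = 8; σ²_Supplier sourcing = ((13−3)/6)² = 2.778
te_Pilot run = (9 + 4·11 + 19)/6 = 72/6 = 12; σ²_Pilot run = ((19−9)/6)² = 2.778

Forward pass:
ES_Concept design = 0; EF_Concept design = 10
ES_Prototype build = 10; EF_Prototype build = 10+6 = 16
ES_User testing = 10; EF_User testing = 10+7 = 17
ES_Tooling = 10; EF_Tooling = 10+10 = 20
ES_Supplier sourcing = max(EF_Prototype build=16, EF_Tooling=20) = 20; EF_Supplier sourcing = 20+8 = 28
ES_Pilot run = max(EF_User testing=17, EF_Supplier sourcing=28) = 28; EF_Pilot run = 28+12 = 40
Expected project duration μ = 40 days. Critical path: Concept design → Tooling → Supplier sourcing → Pilot run.

Variance along critical path = 1.000 + 4.000 + 2.778 + 2.778 = 10.556; σ = √10.556 = 3.249 days.
Z = (35 − 40) / 3.249 = -1.539
P(T ≤ 35) = Φ(-1.539) ≈ 0.062

0.062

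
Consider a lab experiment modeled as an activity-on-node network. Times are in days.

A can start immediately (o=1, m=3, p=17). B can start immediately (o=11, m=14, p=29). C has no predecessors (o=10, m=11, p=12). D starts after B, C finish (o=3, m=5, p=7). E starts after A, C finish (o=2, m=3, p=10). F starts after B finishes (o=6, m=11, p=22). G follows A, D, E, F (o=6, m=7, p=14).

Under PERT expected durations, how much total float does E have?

13 days

te_A = (1 + 4·3 + 17)/6 = 30/6 = 5
te_B = (11 + 4·14 + 29)/6 = 96/6 = 16
te_C = (10 + 4·11 + 12)/6 = 66/6 = 11
te_D = (3 + 4·5 + 7)/6 = 30/6 = 5
te_E = (2 + 4·3 + 10)/6 = 24/6 = 4
te_F = (6 + 4·11 + 22)/6 = 72/6 = 12
te_G = (6 + 4·7 + 14)/6 = 48/6 = 8

Forward pass:
ES_A = 0; EF_A = 5
ES_B = 0; EF_B = 16
ES_C = 0; EF_C = 11
ES_D = max(EF_B=16, EF_C=11) = 16; EF_D = 16+5 = 21
ES_E = max(EF_A=5, EF_C=11) = 11; EF_E = 11+4 = 15
ES_F = 16; EF_F = 16+12 = 28
ES_G = max(EF_A=5, EF_D=21, EF_E=15, EF_F=28) = 28; EF_G = 28+8 = 36
Expected project duration μ = 36 days. Critical path: B → F → G.

Backward pass:
LF_G = 36; LS_G = 36−8 = 28
LF_F = LS_G = 28; LS_F = 28−12 = 16
LF_E = LS_G = 28; LS_E = 28−4 = 24
LF_D = LS_G = 28; LS_D = 28−5 = 23
LF_C = min(LS_D=23, LS_E=24) = 23; LS_C = 23−11 = 12
LF_B = min(LS_D=23, LS_F=16) = 16; LS_B = 16−16 = 0
LF_A = min(LS_E=24, LS_G=28) = 24; LS_A = 24−5 = 19
Slack_E = LS_E − ES_E = 24 − 11 = 13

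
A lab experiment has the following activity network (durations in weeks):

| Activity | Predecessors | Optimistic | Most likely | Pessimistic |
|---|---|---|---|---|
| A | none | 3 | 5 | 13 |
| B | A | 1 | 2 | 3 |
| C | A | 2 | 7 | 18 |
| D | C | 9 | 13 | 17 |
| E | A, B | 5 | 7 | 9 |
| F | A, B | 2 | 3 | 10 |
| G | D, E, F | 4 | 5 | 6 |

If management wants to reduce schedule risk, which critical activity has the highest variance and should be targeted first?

te_A = (3 + 4·5 + 13)/6 = 36/6 = 6; σ²_A = ((13−3)/6)² = 2.778
te_B = (1 + 4·2 + 3)/6 = 12/6 = 2; σ²_B = ((3−1)/6)² = 0.111
te_C = (2 + 4·7 + 18)/6 = 48/6 = 8; σ²_C = ((18−2)/6)² = 7.111
te_D = (9 + 4·13 + 17)/6 = 78/6 = 13; σ²_D = ((17−9)/6)² = 1.778
te_E = (5 + 4·7 + 9)/6 = 42/6 = 7; σ²_E = ((9−5)/6)² = 0.444
te_F = (2 + 4·3 + 10)/6 = 24/6 = 4; σ²_F = ((10−2)/6)² = 1.778
te_G = (4 + 4·5 + 6)/6 = 30/6 = 5; σ²_G = ((6−4)/6)² = 0.111

Forward pass:
ES_A = 0; EF_A = 6
ES_B = 6; EF_B = 6+2 = 8
ES_C = 6; EF_C = 6+8 = 14
ES_D = 14; EF_D = 14+13 = 27
ES_E = max(EF_A=6, EF_B=8) = 8; EF_E = 8+7 = 15
ES_F = max(EF_A=6, EF_B=8) = 8; EF_F = 8+4 = 12
ES_G = max(EF_D=27, EF_E=15, EF_F=12) = 27; EF_G = 27+5 = 32
Expected project duration μ = 32 weeks. Critical path: A → C → D → G.

Variances on critical path: σ²_A=2.778, σ²_C=7.111, σ²_D=1.778, σ²_G=0.111.
Largest is σ²_C = 7.111.

C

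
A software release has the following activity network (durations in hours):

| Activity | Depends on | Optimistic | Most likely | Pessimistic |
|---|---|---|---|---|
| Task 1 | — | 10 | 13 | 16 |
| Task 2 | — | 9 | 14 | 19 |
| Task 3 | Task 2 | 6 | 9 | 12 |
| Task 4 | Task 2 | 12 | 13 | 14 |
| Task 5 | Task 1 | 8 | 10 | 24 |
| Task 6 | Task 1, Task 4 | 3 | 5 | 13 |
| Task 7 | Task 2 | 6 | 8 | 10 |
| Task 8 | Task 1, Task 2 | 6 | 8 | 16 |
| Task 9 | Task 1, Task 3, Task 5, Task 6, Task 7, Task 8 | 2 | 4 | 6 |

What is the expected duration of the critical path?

37 hours

te_Task 1 = (10 + 4·13 + 16)/6 = 78/6 = 13
te_Task 2 = (9 + 4·14 + 19)/6 = 84/6 = 14
te_Task 3 = (6 + 4·9 + 12)/6 = 54/6 = 9
te_Task 4 = (12 + 4·13 + 14)/6 = 78/6 = 13
te_Task 5 = (8 + 4·10 + 24)/6 = 72/6 = 12
te_Task 6 = (3 + 4·5 + 13)/6 = 36/6 = 6
te_Task 7 = (6 + 4·8 + 10)/6 = 48/6 = 8
te_Task 8 = (6 + 4·8 + 16)/6 = 54/6 = 9
te_Task 9 = (2 + 4·4 + 6)/6 = 24/6 = 4

Forward pass:
ES_Task 1 = 0; EF_Task 1 = 13
ES_Task 2 = 0; EF_Task 2 = 14
ES_Task 3 = 14; EF_Task 3 = 14+9 = 23
ES_Task 4 = 14; EF_Task 4 = 14+13 = 27
ES_Task 5 = 13; EF_Task 5 = 13+12 = 25
ES_Task 6 = max(EF_Task 1=13, EF_Task 4=27) = 27; EF_Task 6 = 27+6 = 33
ES_Task 7 = 14; EF_Task 7 = 14+8 = 22
ES_Task 8 = max(EF_Task 1=13, EF_Task 2=14) = 14; EF_Task 8 = 14+9 = 23
ES_Task 9 = max(EF_Task 1=13, EF_Task 3=23, EF_Task 5=25, EF_Task 6=33, EF_Task 7=22, EF_Task 8=23) = 33; EF_Task 9 = 33+4 = 37
Expected project duration μ = 37 hours. Critical path: Task 2 → Task 4 → Task 6 → Task 9.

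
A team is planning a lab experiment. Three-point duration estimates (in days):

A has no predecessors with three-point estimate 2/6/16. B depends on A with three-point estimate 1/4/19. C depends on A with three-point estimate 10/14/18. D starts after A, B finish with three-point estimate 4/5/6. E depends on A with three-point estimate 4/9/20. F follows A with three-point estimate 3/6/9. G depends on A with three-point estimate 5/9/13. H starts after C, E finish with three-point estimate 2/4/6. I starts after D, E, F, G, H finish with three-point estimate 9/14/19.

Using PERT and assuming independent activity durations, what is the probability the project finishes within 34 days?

te_A = (2 + 4·6 + 16)/6 = 42/6 = 7; σ²_A = ((16−2)/6)² = 5.444
te_B = (1 + 4·4 + 19)/6 = 36/6 = 6; σ²_B = ((19−1)/6)² = 9.000
te_C = (10 + 4·14 + 18)/6 = 84/6 = 14; σ²_C = ((18−10)/6)² = 1.778
te_D = (4 + 4·5 + 6)/6 = 30/6 = 5; σ²_D = ((6−4)/6)² = 0.111
te_E = (4 + 4·9 + 20)/6 = 60/6 = 10; σ²_E = ((20−4)/6)² = 7.111
te_F = (3 + 4·6 + 9)/6 = 36/6 = 6; σ²_F = ((9−3)/6)² = 1.000
te_G = (5 + 4·9 + 13)/6 = 54/6 = 9; σ²_G = ((13−5)/6)² = 1.778
te_H = (2 + 4·4 + 6)/6 = 24/6 = 4; σ²_H = ((6−2)/6)² = 0.444
te_I = (9 + 4·14 + 19)/6 = 84/6 = 14; σ²_I = ((19−9)/6)² = 2.778

Forward pass:
ES_A = 0; EF_A = 7
ES_B = 7; EF_B = 7+6 = 13
ES_C = 7; EF_C = 7+14 = 21
ES_D = max(EF_A=7, EF_B=13) = 13; EF_D = 13+5 = 18
ES_E = 7; EF_E = 7+10 = 17
ES_F = 7; EF_F = 7+6 = 13
ES_G = 7; EF_G = 7+9 = 16
ES_H = max(EF_C=21, EF_E=17) = 21; EF_H = 21+4 = 25
ES_I = max(EF_D=18, EF_E=17, EF_F=13, EF_G=16, EF_H=25) = 25; EF_I = 25+14 = 39
Expected project duration μ = 39 days. Critical path: A → C → H → I.

Variance along critical path = 5.444 + 1.778 + 0.444 + 2.778 = 10.444; σ = √10.444 = 3.232 days.
Z = (34 − 39) / 3.232 = -1.547
P(T ≤ 34) = Φ(-1.547) ≈ 0.061

0.061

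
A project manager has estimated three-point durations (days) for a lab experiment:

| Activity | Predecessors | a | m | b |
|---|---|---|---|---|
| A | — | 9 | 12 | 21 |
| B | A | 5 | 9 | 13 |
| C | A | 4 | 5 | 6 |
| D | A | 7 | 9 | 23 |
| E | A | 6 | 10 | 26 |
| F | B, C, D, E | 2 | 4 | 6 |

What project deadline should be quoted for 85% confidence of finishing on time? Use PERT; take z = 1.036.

33.1 days

te_A = (9 + 4·12 + 21)/6 = 78/6 = 13; σ²_A = ((21−9)/6)² = 4.000
te_B = (5 + 4·9 + 13)/6 = 54/6 = 9; σ²_B = ((13−5)/6)² = 1.778
te_C = (4 + 4·5 + 6)/6 = 30/6 = 5; σ²_C = ((6−4)/6)² = 0.111
te_D = (7 + 4·9 + 23)/6 = 66/6 = 11; σ²_D = ((23−7)/6)² = 7.111
te_E = (6 + 4·10 + 26)/6 = 72/6 = 12; σ²_E = ((26−6)/6)² = 11.111
te_F = (2 + 4·4 + 6)/6 = 24/6 = 4; σ²_F = ((6−2)/6)² = 0.444

Forward pass:
ES_A = 0; EF_A = 13
ES_B = 13; EF_B = 13+9 = 22
ES_C = 13; EF_C = 13+5 = 18
ES_D = 13; EF_D = 13+11 = 24
ES_E = 13; EF_E = 13+12 = 25
ES_F = max(EF_B=22, EF_C=18, EF_D=24, EF_E=25) = 25; EF_F = 25+4 = 29
Expected project duration μ = 29 days. Critical path: A → E → F.

Variance along critical path = 4.000 + 11.111 + 0.444 = 15.556; σ = 3.944 days.
D = μ + z·σ = 29 + 1.036·3.944 = 33.1 days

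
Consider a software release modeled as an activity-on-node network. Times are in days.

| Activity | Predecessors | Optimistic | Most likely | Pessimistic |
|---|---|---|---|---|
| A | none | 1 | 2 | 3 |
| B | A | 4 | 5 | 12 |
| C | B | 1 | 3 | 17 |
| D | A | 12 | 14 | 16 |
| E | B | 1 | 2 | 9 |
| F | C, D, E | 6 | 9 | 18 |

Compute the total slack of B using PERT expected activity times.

3 days

te_A = (1 + 4·2 + 3)/6 = 12/6 = 2
te_B = (4 + 4·5 + 12)/6 = 36/6 = 6
te_C = (1 + 4·3 + 17)/6 = 30/6 = 5
te_D = (12 + 4·14 + 16)/6 = 84/6 = 14
te_E = (1 + 4·2 + 9)/6 = 18/6 = 3
te_F = (6 + 4·9 + 18)/6 = 60/6 = 10

Forward pass:
ES_A = 0; EF_A = 2
ES_B = 2; EF_B = 2+6 = 8
ES_C = 8; EF_C = 8+5 = 13
ES_D = 2; EF_D = 2+14 = 16
ES_E = 8; EF_E = 8+3 = 11
ES_F = max(EF_C=13, EF_D=16, EF_E=11) = 16; EF_F = 16+10 = 26
Expected project duration μ = 26 days. Critical path: A → D → F.

Backward pass:
LF_F = 26; LS_F = 26−10 = 16
LF_E = LS_F = 16; LS_E = 16−3 = 13
LF_D = LS_F = 16; LS_D = 16−14 = 2
LF_C = LS_F = 16; LS_C = 16−5 = 11
LF_B = min(LS_C=11, LS_E=13) = 11; LS_B = 11−6 = 5
LF_A = min(LS_B=5, LS_D=2) = 2; LS_A = 2−2 = 0
Slack_B = LS_B − ES_B = 5 − 2 = 3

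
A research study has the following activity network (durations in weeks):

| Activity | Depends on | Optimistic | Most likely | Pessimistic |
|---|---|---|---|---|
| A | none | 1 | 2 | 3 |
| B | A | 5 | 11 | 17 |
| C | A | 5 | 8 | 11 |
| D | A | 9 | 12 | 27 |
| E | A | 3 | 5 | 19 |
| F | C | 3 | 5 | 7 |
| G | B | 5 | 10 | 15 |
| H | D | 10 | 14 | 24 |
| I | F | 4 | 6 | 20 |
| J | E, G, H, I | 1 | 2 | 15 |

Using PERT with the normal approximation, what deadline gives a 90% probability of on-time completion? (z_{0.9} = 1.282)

40.7 weeks

te_A = (1 + 4·2 + 3)/6 = 12/6 = 2; σ²_A = ((3−1)/6)² = 0.111
te_B = (5 + 4·11 + 17)/6 = 66/6 = 11; σ²_B = ((17−5)/6)² = 4.000
te_C = (5 + 4·8 + 11)/6 = 48/6 = 8; σ²_C = ((11−5)/6)² = 1.000
te_D = (9 + 4·12 + 27)/6 = 84/6 = 14; σ²_D = ((27−9)/6)² = 9.000
te_E = (3 + 4·5 + 19)/6 = 42/6 = 7; σ²_E = ((19−3)/6)² = 7.111
te_F = (3 + 4·5 + 7)/6 = 30/6 = 5; σ²_F = ((7−3)/6)² = 0.444
te_G = (5 + 4·10 + 15)/6 = 60/6 = 10; σ²_G = ((15−5)/6)² = 2.778
te_H = (10 + 4·14 + 24)/6 = 90/6 = 15; σ²_H = ((24−10)/6)² = 5.444
te_I = (4 + 4·6 + 20)/6 = 48/6 = 8; σ²_I = ((20−4)/6)² = 7.111
te_J = (1 + 4·2 + 15)/6 = 24/6 = 4; σ²_J = ((15−1)/6)² = 5.444

Forward pass:
ES_A = 0; EF_A = 2
ES_B = 2; EF_B = 2+11 = 13
ES_C = 2; EF_C = 2+8 = 10
ES_D = 2; EF_D = 2+14 = 16
ES_E = 2; EF_E = 2+7 = 9
ES_F = 10; EF_F = 10+5 = 15
ES_G = 13; EF_G = 13+10 = 23
ES_H = 16; EF_H = 16+15 = 31
ES_I = 15; EF_I = 15+8 = 23
ES_J = max(EF_E=9, EF_G=23, EF_H=31, EF_I=23) = 31; EF_J = 31+4 = 35
Expected project duration μ = 35 weeks. Critical path: A → D → H → J.

Variance along critical path = 0.111 + 9.000 + 5.444 + 5.444 = 20.000; σ = 4.472 weeks.
D = μ + z·σ = 35 + 1.282·4.472 = 40.7 weeks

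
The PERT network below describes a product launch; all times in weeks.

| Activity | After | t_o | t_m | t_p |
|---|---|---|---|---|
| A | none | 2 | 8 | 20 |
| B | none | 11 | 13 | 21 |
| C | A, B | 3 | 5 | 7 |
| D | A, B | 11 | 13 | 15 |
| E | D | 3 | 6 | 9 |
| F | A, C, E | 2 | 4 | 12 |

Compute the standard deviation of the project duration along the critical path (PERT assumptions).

2.65 weeks

te_A = (2 + 4·8 + 20)/6 = 54/6 = 9; σ²_A = ((20−2)/6)² = 9.000
te_B = (11 + 4·13 + 21)/6 = 84/6 = 14; σ²_B = ((21−11)/6)² = 2.778
te_C = (3 + 4·5 + 7)/6 = 30/6 = 5; σ²_C = ((7−3)/6)² = 0.444
te_D = (11 + 4·13 + 15)/6 = 78/6 = 13; σ²_D = ((15−11)/6)² = 0.444
te_E = (3 + 4·6 + 9)/6 = 36/6 = 6; σ²_E = ((9−3)/6)² = 1.000
te_F = (2 + 4·4 + 12)/6 = 30/6 = 5; σ²_F = ((12−2)/6)² = 2.778

Forward pass:
ES_A = 0; EF_A = 9
ES_B = 0; EF_B = 14
ES_C = max(EF_A=9, EF_B=14) = 14; EF_C = 14+5 = 19
ES_D = max(EF_A=9, EF_B=14) = 14; EF_D = 14+13 = 27
ES_E = 27; EF_E = 27+6 = 33
ES_F = max(EF_A=9, EF_C=19, EF_E=33) = 33; EF_F = 33+5 = 38
Expected project duration μ = 38 weeks. Critical path: B → D → E → F.

Variance along critical path = 2.778 + 0.444 + 1.000 + 2.778 = 7.000
σ = √7.000 = 2.646 weeks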